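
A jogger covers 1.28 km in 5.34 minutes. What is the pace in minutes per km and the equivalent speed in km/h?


Pace = time / distance = 5.34 min / 1.28 km = 4.1719 min/km
Speed = distance / time_in_hours = 1.28 / 0.089 hr
Speed = 14.382 km/h

4.1719 min/km, 14.382 km/h


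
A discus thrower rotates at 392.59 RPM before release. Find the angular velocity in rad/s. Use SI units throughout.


omega = RPM * 2 * pi / 60
omega = 392.59 * 2 * 3.14159 / 60
omega = 2466.7157 / 60 = 41.1119 rad/s

41.1119 rad/s


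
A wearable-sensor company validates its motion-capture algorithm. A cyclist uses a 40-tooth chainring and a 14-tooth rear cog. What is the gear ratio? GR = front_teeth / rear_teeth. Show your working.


GR = front_teeth / rear_teeth
GR = 40 / 14
GR = 2.8571

2.8571


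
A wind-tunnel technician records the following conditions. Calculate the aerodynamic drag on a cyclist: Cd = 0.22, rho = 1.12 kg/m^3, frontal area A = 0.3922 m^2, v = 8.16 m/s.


Fd = 0.5 * Cd * rho * A * v^2
Fd = 0.5 * 0.22 * 1.12 * 0.3922 * 8.16^2
v^2 = 66.5856
Fd = 0.5 * 0.22 * 1.12 * 0.3922 * 66.5856 = 3.2174 N

3.2174 N


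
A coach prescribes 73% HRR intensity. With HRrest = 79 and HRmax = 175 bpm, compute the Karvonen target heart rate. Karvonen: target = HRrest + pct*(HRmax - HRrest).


Target = HRrest + pct*(HRmax - HRrest)
Heart rate reserve = HRmax - HRrest = 175 - 79 = 96 bpm
Fraction = 73% = 0.73
Target = 79 + 0.73 * 96
Target = 79 + 70.08 = 149.08 bpm

149.08 bpm


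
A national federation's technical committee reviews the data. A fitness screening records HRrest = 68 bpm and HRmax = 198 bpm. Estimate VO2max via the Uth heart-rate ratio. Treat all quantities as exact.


VO2max = 15.3 * HRmax / HRrest
VO2max = 15.3 * 198 / 68
VO2max = 3029.4 / 68 = 44.55 mL/kg/min

44.55 mL/kg/min


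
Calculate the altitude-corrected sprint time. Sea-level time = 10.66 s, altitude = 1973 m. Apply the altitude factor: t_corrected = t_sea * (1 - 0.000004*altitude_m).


Correction factor = 1 - 0.000004 * 1973 = 0.992108
t_corrected = t_sea * factor = 10.66 * 0.992108
t_corrected = 10.5759 s

10.5759 s


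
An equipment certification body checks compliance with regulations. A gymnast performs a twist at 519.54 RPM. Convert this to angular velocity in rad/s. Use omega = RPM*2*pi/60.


omega = RPM * 2 * pi / 60
omega = 519.54 * 2 * 3.14159 / 60
omega = 3264.3661 / 60 = 54.4061 rad/s

54.4061 rad/s


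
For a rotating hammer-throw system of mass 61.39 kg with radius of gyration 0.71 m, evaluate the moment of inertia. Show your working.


I = m * k^2
I = 61.39 * 0.71^2
I = 61.39 * 0.5041 = 30.9467 kg*m^2

30.9467 kg*m^2


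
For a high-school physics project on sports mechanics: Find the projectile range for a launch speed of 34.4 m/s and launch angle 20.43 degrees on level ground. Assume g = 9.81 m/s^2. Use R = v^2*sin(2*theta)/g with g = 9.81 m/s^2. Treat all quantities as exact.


R = v^2 * sin(2*theta) / g
Convert angle to radians: theta = 20.43 deg = 0.3566 rad
sin(2*theta) = sin(0.7131) = 0.6542
R = 34.4^2 * 0.6542 / 9.81
R = 1183.36 * 0.6542 / 9.81 = 78.9164 m

78.9164 m


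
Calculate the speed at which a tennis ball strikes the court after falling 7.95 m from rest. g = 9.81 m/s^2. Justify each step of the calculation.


v = sqrt(2 * g * h)
v = sqrt(2 * 9.81 * 7.95)
v = sqrt(155.979) = 12.4892 m/s

12.4892 m/s


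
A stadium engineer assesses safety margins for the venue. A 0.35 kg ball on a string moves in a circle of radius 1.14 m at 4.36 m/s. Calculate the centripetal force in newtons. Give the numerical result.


Fc = m * v^2 / r
v^2 = 4.36^2 = 19.0096
Fc = 0.35 * 19.0096 / 1.14
Fc = 6.6534 / 1.14 = 5.8363 N

5.8363 N


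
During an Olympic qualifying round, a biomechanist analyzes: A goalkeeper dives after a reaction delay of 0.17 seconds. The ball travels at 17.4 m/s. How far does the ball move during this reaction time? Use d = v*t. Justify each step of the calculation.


d = v * t
d = 17.4 * 0.17
d = 2.958 m

2.958 m


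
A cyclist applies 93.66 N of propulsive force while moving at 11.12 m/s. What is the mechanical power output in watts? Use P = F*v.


P = F * v
P = 93.66 * 11.12
P = 1041.4992 W

1041.4992 W


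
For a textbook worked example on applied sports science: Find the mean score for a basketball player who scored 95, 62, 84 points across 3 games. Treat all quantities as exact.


Average = sum / n
Sum = 241
Average = 241 / 3 = 80.3333

80.3333


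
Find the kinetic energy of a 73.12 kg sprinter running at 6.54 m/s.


KE = 0.5 * m * v^2
KE = 0.5 * 73.12 * 6.54^2
KE = 0.5 * 73.12 * 42.7716 = 1563.7297 J

1563.7297 J


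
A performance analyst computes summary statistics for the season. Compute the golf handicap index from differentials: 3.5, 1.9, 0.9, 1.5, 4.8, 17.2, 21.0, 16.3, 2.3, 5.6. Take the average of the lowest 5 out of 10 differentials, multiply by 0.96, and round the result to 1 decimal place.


All differentials: 3.5, 1.9, 0.9, 1.5, 4.8, 17.2, 21.0, 16.3, 2.3, 5.6
Sorted: 0.9, 1.5, 1.9, 2.3, 3.5, 4.8, 5.6, 16.3, 17.2, 21.0
Best 5: 0.9, 1.5, 1.9, 2.3, 3.5
Average of best = 10.1 / 5 = 2.02
Raw index = 2.02 * 0.96 = 1.9392
Handicap index = round(1.9392, 1) = 1.9

1.9


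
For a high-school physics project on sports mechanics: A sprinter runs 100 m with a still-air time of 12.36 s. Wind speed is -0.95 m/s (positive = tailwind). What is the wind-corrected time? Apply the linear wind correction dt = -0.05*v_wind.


dt = -0.05 * v_wind = -0.05 * -0.95 = 0.0475 s
t_corrected = t_still + dt = 12.36 + (0.0475)
t_corrected = 12.4075 s

12.4075 s


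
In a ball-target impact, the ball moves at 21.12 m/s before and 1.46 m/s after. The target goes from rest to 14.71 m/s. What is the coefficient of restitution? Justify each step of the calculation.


e = (v2_after - v1_after) / (v1_before - v2_before)
Numerator = 14.71 - 1.46 = 13.25
Denominator = 21.12 - 0 = 21.12
e = 13.25 / 21.12 = 0.6274

0.6274


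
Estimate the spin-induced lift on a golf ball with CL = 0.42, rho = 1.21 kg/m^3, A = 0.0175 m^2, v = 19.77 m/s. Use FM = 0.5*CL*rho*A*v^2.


FM = 0.5 * CL * rho * A * v^2
FM = 0.5 * 0.42 * 1.21 * 0.0175 * 19.77^2
v^2 = 390.8529
FM = 0.5 * 0.42 * 1.21 * 0.0175 * 390.8529 = 1.738 N

1.738 N


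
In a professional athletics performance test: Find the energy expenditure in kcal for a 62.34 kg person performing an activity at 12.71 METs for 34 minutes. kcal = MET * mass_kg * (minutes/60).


kcal = MET * mass * time_hr
Convert time: 34 min = 0.5667 hr
kcal = 12.71 * 62.34 * 0.5667
kcal = 448.9935 kcal

448.9935 kcal


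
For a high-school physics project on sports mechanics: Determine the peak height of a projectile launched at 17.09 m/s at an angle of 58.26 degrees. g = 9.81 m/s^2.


H = (v*sin(theta))^2 / (2*g)
vy = v*sin(theta) = 17.09 * sin(58.26 deg) = 14.5341 m/s
H = vy^2 / (2*g) = 211.2397 / (2*9.81)
H = 211.2397 / 19.62 = 10.7666 m

10.7666 m


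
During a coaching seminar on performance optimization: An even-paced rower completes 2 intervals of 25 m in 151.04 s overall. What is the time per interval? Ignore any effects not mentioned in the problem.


Split time = total_time / n_laps = 151.04 / 2
Split time = 75.52 s per lap

75.52 s


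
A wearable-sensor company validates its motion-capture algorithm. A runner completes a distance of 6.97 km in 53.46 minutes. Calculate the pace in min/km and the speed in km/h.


Pace = time / distance = 53.46 min / 6.97 km = 7.67 min/km
Speed = distance / time_in_hours = 6.97 / 0.891 hr
Speed = 7.8227 km/h

7.67 min/km, 7.8227 km/h


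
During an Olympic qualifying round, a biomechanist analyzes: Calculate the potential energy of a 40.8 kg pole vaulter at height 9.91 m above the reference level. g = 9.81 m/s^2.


PE = m * g * h
PE = 40.8 * 9.81 * 9.91
PE = 400.248 * 9.91 = 3966.4577 J

3966.4577 J


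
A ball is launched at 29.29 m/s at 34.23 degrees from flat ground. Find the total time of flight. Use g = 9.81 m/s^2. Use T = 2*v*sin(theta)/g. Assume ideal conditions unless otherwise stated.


T = 2*v*sin(theta)/g
sin(theta) = sin(34.23 deg) = 0.5625
T = 2*29.29*0.5625 / 9.81
T = 32.9522 / 9.81 = 3.359 s

3.359 s


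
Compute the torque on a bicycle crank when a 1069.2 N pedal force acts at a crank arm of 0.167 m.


tau = F * d
tau = 1069.2 * 0.167
tau = 178.5564 N*m

178.5564 N*m


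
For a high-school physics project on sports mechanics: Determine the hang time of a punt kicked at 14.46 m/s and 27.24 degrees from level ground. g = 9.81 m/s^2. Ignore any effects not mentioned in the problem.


T = 2*v*sin(theta)/g
sin(theta) = sin(27.24 deg) = 0.4577
T = 2*14.46*0.4577 / 9.81
T = 13.2372 / 9.81 = 1.3494 s

1.3494 s


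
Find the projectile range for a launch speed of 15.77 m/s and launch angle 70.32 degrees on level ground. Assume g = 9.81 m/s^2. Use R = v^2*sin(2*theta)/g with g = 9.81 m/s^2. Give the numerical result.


R = v^2 * sin(2*theta) / g
Convert angle to radians: theta = 70.32 deg = 1.2273 rad
sin(2*theta) = sin(2.4546) = 0.6342
R = 15.77^2 * 0.6342 / 9.81
R = 248.6929 * 0.6342 / 9.81 = 16.0773 m

16.0773 m


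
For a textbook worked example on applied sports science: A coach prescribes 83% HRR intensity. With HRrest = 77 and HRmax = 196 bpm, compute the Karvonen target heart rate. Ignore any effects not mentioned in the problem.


Target = HRrest + pct*(HRmax - HRrest)
Heart rate reserve = HRmax - HRrest = 196 - 77 = 119 bpm
Fraction = 83% = 0.83
Target = 77 + 0.83 * 119
Target = 77 + 98.77 = 175.77 bpm

175.77 bpm


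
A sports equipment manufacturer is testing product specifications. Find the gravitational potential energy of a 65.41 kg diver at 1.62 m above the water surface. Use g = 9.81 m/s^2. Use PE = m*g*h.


PE = m * g * h
PE = 65.41 * 9.81 * 1.62
PE = 641.6721 * 1.62 = 1039.5088 J

1039.5088 J


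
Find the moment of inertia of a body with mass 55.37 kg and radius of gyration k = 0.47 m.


I = m * k^2
I = 55.37 * 0.47^2
I = 55.37 * 0.2209 = 12.2312 kg*m^2

12.2312 kg*m^2


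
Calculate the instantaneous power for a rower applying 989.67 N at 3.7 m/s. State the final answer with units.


P = F * v
P = 989.67 * 3.7
P = 3661.779 W

3661.779 W


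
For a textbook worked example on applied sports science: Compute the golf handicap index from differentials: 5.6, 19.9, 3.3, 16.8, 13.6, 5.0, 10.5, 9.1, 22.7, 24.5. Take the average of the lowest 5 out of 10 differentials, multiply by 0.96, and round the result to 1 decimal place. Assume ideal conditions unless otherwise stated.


All differentials: 5.6, 19.9, 3.3, 16.8, 13.6, 5.0, 10.5, 9.1, 22.7, 24.5
Sorted: 3.3, 5.0, 5.6, 9.1, 10.5, 13.6, 16.8, 19.9, 22.7, 24.5
Best 5: 3.3, 5.0, 5.6, 9.1, 10.5
Average of best = 33.5 / 5 = 6.7
Raw index = 6.7 * 0.96 = 6.432
Handicap index = round(6.432, 1) = 6.4

6.4


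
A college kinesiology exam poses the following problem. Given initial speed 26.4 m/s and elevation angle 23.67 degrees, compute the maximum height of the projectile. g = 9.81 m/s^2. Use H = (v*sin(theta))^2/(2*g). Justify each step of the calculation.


H = (v*sin(theta))^2 / (2*g)
vy = v*sin(theta) = 26.4 * sin(23.67 deg) = 10.5988 m/s
H = vy^2 / (2*g) = 112.3338 / (2*9.81)
H = 112.3338 / 19.62 = 5.7255 m

5.7255 m


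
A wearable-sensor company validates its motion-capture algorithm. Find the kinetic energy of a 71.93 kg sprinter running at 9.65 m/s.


KE = 0.5 * m * v^2
KE = 0.5 * 71.93 * 9.65^2
KE = 0.5 * 71.93 * 93.1225 = 3349.1507 J

3349.1507 J


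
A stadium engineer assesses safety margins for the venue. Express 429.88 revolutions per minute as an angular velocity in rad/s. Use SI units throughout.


omega = RPM * 2 * pi / 60
omega = 429.88 * 2 * 3.14159 / 60
omega = 2701.0157 / 60 = 45.0169 rad/s

45.0169 rad/s


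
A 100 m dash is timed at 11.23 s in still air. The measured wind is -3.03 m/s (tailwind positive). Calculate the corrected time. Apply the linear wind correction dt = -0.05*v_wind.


dt = -0.05 * v_wind = -0.05 * -3.03 = 0.1515 s
t_corrected = t_still + dt = 11.23 + (0.1515)
t_corrected = 11.3815 s

11.3815 s


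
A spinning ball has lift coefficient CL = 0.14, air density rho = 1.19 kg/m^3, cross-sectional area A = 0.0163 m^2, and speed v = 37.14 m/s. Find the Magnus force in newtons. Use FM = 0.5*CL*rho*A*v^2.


FM = 0.5 * CL * rho * A * v^2
FM = 0.5 * 0.14 * 1.19 * 0.0163 * 37.14^2
v^2 = 1379.3796
FM = 0.5 * 0.14 * 1.19 * 0.0163 * 1379.3796 = 1.8729 N

1.8729 N


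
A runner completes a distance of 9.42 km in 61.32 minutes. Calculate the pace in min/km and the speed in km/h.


Pace = time / distance = 61.32 min / 9.42 km = 6.5096 min/km
Speed = distance / time_in_hours = 9.42 / 1.022 hr
Speed = 9.2172 km/h

6.5096 min/km, 9.2172 km/h


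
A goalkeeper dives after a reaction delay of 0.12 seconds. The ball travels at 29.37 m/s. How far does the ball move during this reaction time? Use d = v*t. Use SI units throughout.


d = v * t
d = 29.37 * 0.12
d = 3.5244 m

3.5244 m


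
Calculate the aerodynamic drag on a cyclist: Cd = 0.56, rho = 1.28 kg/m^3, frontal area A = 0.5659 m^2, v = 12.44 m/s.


Fd = 0.5 * Cd * rho * A * v^2
Fd = 0.5 * 0.56 * 1.28 * 0.5659 * 12.44^2
v^2 = 154.7536
Fd = 0.5 * 0.56 * 1.28 * 0.5659 * 154.7536 = 31.3869 N

31.3869 N


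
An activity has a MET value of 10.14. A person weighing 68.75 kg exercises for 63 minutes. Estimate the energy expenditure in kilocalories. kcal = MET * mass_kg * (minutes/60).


kcal = MET * mass * time_hr
Convert time: 63 min = 1.05 hr
kcal = 10.14 * 68.75 * 1.05
kcal = 731.9813 kcal

731.9813 kcal


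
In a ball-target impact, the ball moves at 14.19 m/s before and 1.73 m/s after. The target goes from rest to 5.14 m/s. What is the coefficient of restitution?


e = (v2_after - v1_after) / (v1_before - v2_before)
Numerator = 5.14 - 1.73 = 3.41
Denominator = 14.19 - 0 = 14.19
e = 3.41 / 14.19 = 0.2403

0.2403


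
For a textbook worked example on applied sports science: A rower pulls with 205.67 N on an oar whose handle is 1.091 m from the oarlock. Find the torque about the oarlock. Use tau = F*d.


tau = F * d
tau = 205.67 * 1.091
tau = 224.386 N*m

224.386 N*m


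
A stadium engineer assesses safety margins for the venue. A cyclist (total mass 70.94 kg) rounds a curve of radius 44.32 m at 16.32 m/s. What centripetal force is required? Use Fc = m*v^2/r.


Fc = m * v^2 / r
v^2 = 16.32^2 = 266.3424
Fc = 70.94 * 266.3424 / 44.32
Fc = 18894.3299 / 44.32 = 426.3161 N

426.3161 N


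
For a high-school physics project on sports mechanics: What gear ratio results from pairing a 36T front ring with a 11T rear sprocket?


GR = front_teeth / rear_teeth
GR = 36 / 11
GR = 3.2727

3.2727


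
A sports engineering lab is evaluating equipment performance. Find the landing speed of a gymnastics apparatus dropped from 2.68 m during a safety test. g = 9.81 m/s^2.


v = sqrt(2 * g * h)
v = sqrt(2 * 9.81 * 2.68)
v = sqrt(52.5816) = 7.2513 m/s

7.2513 m/s


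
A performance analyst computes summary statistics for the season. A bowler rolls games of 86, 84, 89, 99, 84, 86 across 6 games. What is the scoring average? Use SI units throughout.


Average = sum / n
Sum = 528
Average = 528 / 6 = 88

88


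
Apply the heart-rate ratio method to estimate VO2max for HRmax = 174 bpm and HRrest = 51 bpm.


VO2max = 15.3 * HRmax / HRrest
VO2max = 15.3 * 174 / 51
VO2max = 2662.2 / 51 = 52.2 mL/kg/min

52.2 mL/kg/min


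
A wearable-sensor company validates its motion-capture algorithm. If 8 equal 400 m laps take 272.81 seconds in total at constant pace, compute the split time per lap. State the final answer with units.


Split time = total_time / n_laps = 272.81 / 8
Split time = 34.1013 s per lap

34.1013 s


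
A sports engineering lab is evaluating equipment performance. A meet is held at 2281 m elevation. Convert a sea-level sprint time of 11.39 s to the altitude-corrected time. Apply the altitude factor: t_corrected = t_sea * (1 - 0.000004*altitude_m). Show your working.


Correction factor = 1 - 0.000004 * 2281 = 0.990876
t_corrected = t_sea * factor = 11.39 * 0.990876
t_corrected = 11.2861 s

11.2861 s


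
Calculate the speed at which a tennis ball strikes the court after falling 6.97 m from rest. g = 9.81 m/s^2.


v = sqrt(2 * g * h)
v = sqrt(2 * 9.81 * 6.97)
v = sqrt(136.7514) = 11.6941 m/s

11.6941 m/s


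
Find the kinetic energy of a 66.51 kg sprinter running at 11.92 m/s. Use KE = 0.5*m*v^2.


KE = 0.5 * m * v^2
KE = 0.5 * 66.51 * 11.92^2
KE = 0.5 * 66.51 * 142.0864 = 4725.0832 J

4725.0832 J


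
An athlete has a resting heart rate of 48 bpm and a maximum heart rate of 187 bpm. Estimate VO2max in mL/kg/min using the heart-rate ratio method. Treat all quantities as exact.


VO2max = 15.3 * HRmax / HRrest
VO2max = 15.3 * 187 / 48
VO2max = 2861.1 / 48 = 59.6062 mL/kg/min

59.6062 mL/kg/min


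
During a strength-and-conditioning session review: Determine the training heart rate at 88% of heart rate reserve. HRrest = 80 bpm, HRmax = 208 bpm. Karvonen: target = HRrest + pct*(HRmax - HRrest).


Target = HRrest + pct*(HRmax - HRrest)
Heart rate reserve = HRmax - HRrest = 208 - 80 = 128 bpm
Fraction = 88% = 0.88
Target = 80 + 0.88 * 128
Target = 80 + 112.64 = 192.64 bpm

192.64 bpm


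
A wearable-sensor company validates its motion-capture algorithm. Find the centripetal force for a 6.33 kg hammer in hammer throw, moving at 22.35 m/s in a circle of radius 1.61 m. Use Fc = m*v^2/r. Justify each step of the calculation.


Fc = m * v^2 / r
v^2 = 22.35^2 = 499.5225
Fc = 6.33 * 499.5225 / 1.61
Fc = 3161.9774 / 1.61 = 1963.9611 N

1963.9611 N


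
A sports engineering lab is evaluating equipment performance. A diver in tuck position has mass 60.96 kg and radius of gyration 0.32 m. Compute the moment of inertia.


I = m * k^2
I = 60.96 * 0.32^2
I = 60.96 * 0.1024 = 6.2423 kg*m^2

6.2423 kg*m^2


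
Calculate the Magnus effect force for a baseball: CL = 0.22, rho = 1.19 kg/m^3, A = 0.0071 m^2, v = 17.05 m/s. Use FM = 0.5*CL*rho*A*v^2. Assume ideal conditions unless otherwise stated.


FM = 0.5 * CL * rho * A * v^2
FM = 0.5 * 0.22 * 1.19 * 0.0071 * 17.05^2
v^2 = 290.7025
FM = 0.5 * 0.22 * 1.19 * 0.0071 * 290.7025 = 0.2702 N

0.2702 N


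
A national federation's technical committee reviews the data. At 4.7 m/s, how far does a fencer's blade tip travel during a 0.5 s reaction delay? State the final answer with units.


d = v * t
d = 4.7 * 0.5
d = 2.35 m

2.35 m


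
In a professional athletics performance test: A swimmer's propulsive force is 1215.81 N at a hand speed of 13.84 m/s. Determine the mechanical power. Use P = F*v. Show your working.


P = F * v
P = 1215.81 * 13.84
P = 16826.8104 W

16826.8104 W


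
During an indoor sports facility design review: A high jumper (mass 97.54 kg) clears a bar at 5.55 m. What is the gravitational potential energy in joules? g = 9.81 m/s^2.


PE = m * g * h
PE = 97.54 * 9.81 * 5.55
PE = 956.8674 * 5.55 = 5310.6141 J

5310.6141 J


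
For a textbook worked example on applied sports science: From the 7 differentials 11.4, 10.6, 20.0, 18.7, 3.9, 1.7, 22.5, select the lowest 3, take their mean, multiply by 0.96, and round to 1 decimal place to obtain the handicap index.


All differentials: 11.4, 10.6, 20.0, 18.7, 3.9, 1.7, 22.5
Sorted: 1.7, 3.9, 10.6, 11.4, 18.7, 20.0, 22.5
Best 3: 1.7, 3.9, 10.6
Average of best = 16.2 / 3 = 5.4
Raw index = 5.4 * 0.96 = 5.184
Handicap index = round(5.184, 1) = 5.2

5.2


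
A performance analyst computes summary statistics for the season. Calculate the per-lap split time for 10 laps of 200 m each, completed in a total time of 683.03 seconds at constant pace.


Split time = total_time / n_laps = 683.03 / 10
Split time = 68.303 s per lap

68.303 s


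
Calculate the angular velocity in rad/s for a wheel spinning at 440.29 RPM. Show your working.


omega = RPM * 2 * pi / 60
omega = 440.29 * 2 * 3.14159 / 60
omega = 2766.4237 / 60 = 46.1071 rad/s

46.1071 rad/s


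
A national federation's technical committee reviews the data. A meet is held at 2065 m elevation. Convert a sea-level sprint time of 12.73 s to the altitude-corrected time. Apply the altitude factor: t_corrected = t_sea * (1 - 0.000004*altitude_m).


Correction factor = 1 - 0.000004 * 2065 = 0.99174
t_corrected = t_sea * factor = 12.73 * 0.99174
t_corrected = 12.6249 s

12.6249 s


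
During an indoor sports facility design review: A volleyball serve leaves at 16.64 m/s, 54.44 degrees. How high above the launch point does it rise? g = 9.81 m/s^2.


H = (v*sin(theta))^2 / (2*g)
vy = v*sin(theta) = 16.64 * sin(54.44 deg) = 13.5368 m/s
H = vy^2 / (2*g) = 183.2438 / (2*9.81)
H = 183.2438 / 19.62 = 9.3396 m

9.3396 m


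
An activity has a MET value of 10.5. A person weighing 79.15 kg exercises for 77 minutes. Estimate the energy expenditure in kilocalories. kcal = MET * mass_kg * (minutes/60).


kcal = MET * mass * time_hr
Convert time: 77 min = 1.2833 hr
kcal = 10.5 * 79.15 * 1.2833
kcal = 1066.5463 kcal

1066.5463 kcal


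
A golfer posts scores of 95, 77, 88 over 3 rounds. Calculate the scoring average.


Average = sum / n
Sum = 260
Average = 260 / 3 = 86.6667

86.6667


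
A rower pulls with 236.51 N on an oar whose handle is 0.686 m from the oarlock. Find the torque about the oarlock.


tau = F * d
tau = 236.51 * 0.686
tau = 162.2459 N*m

162.2459 N*m


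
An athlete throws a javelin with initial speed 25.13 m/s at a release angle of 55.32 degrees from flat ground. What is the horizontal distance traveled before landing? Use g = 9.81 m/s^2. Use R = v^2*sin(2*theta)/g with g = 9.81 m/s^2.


R = v^2 * sin(2*theta) / g
Convert angle to radians: theta = 55.32 deg = 0.9655 rad
sin(2*theta) = sin(1.931) = 0.9358
R = 25.13^2 * 0.9358 / 9.81
R = 631.5169 * 0.9358 / 9.81 = 60.2428 m

60.2428 m


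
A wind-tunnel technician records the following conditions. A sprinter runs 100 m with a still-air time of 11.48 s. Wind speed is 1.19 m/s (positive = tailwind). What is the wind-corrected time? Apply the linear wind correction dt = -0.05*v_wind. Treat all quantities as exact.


dt = -0.05 * v_wind = -0.05 * 1.19 = -0.0595 s
t_corrected = t_still + dt = 11.48 + (-0.0595)
t_corrected = 11.4205 s

11.4205 s


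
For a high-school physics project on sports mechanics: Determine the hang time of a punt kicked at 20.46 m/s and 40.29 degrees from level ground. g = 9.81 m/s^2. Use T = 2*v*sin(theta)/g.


T = 2*v*sin(theta)/g
sin(theta) = sin(40.29 deg) = 0.6467
T = 2*20.46*0.6467 / 9.81
T = 26.4612 / 9.81 = 2.6974 s

2.6974 s


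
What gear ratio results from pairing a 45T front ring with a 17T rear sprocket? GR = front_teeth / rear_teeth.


GR = front_teeth / rear_teeth
GR = 45 / 17
GR = 2.6471

2.6471


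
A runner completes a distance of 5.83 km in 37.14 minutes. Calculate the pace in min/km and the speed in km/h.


Pace = time / distance = 37.14 min / 5.83 km = 6.3705 min/km
Speed = distance / time_in_hours = 5.83 / 0.619 hr
Speed = 9.4184 km/h

6.3705 min/km, 9.4184 km/h


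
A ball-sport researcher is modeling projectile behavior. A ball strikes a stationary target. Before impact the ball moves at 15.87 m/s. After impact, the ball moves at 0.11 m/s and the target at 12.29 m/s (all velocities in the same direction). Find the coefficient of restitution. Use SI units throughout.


e = (v2_after - v1_after) / (v1_before - v2_before)
Numerator = 12.29 - 0.11 = 12.18
Denominator = 15.87 - 0 = 15.87
e = 12.18 / 15.87 = 0.7675

0.7675


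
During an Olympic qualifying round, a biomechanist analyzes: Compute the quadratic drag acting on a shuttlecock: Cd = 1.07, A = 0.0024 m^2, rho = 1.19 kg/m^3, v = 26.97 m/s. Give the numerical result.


Fd = 0.5 * Cd * rho * A * v^2
Fd = 0.5 * 1.07 * 1.19 * 0.0024 * 26.97^2
v^2 = 727.3809
Fd = 0.5 * 1.07 * 1.19 * 0.0024 * 727.3809 = 1.1114 N

1.1114 N


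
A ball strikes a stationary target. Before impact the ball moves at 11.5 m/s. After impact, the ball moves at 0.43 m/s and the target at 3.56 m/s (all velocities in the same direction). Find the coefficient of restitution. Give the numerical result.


e = (v2_after - v1_after) / (v1_before - v2_before)
Numerator = 3.56 - 0.43 = 3.13
Denominator = 11.5 - 0 = 11.5
e = 3.13 / 11.5 = 0.2722

0.2722


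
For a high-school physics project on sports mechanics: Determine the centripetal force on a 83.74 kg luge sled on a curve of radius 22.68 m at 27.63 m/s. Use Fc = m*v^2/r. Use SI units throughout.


Fc = m * v^2 / r
v^2 = 27.63^2 = 763.4169
Fc = 83.74 * 763.4169 / 22.68
Fc = 63928.5312 / 22.68 = 2818.7183 N

2818.7183 N


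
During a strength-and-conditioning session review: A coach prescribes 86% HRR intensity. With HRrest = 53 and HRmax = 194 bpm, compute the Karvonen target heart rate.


Target = HRrest + pct*(HRmax - HRrest)
Heart rate reserve = HRmax - HRrest = 194 - 53 = 141 bpm
Fraction = 86% = 0.86
Target = 53 + 0.86 * 141
Target = 53 + 121.26 = 174.26 bpm

174.26 bpm


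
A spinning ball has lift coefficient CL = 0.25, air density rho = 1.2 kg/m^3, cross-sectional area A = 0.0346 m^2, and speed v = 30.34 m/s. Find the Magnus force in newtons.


FM = 0.5 * CL * rho * A * v^2
FM = 0.5 * 0.25 * 1.2 * 0.0346 * 30.34^2
v^2 = 920.5156
FM = 0.5 * 0.25 * 1.2 * 0.0346 * 920.5156 = 4.7775 N

4.7775 N


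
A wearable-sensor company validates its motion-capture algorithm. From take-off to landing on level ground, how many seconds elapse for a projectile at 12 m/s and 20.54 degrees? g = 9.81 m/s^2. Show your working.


T = 2*v*sin(theta)/g
sin(theta) = sin(20.54 deg) = 0.3509
T = 2*12*0.3509 / 9.81
T = 8.4207 / 9.81 = 0.8584 s

0.8584 s


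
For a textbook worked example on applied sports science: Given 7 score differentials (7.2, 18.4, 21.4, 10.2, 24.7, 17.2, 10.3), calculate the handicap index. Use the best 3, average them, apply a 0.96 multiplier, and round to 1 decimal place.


All differentials: 7.2, 18.4, 21.4, 10.2, 24.7, 17.2, 10.3
Sorted: 7.2, 10.2, 10.3, 17.2, 18.4, 21.4, 24.7
Best 3: 7.2, 10.2, 10.3
Average of best = 27.7 / 3 = 9.2333
Raw index = 9.2333 * 0.96 = 8.864
Handicap index = round(8.864, 1) = 8.9

8.9


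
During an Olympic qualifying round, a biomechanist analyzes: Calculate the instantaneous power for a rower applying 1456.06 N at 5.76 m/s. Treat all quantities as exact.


P = F * v
P = 1456.06 * 5.76
P = 8386.9056 W

8386.9056 W


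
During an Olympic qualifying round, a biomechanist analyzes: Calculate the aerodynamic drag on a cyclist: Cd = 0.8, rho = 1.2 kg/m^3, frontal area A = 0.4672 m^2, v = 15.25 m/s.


Fd = 0.5 * Cd * rho * A * v^2
Fd = 0.5 * 0.8 * 1.2 * 0.4672 * 15.25^2
v^2 = 232.5625
Fd = 0.5 * 0.8 * 1.2 * 0.4672 * 232.5625 = 52.1535 N

52.1535 N


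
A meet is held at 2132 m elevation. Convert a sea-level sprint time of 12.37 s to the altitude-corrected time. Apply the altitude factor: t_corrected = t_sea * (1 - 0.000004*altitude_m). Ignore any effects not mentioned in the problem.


Correction factor = 1 - 0.000004 * 2132 = 0.991472
t_corrected = t_sea * factor = 12.37 * 0.991472
t_corrected = 12.2645 s

12.2645 s


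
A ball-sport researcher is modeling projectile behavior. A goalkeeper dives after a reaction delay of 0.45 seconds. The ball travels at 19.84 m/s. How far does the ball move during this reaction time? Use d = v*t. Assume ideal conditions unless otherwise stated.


d = v * t
d = 19.84 * 0.45
d = 8.928 m

8.928 m


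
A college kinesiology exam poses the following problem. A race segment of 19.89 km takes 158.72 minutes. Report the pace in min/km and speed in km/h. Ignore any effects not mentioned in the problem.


Pace = time / distance = 158.72 min / 19.89 km = 7.9799 min/km
Speed = distance / time_in_hours = 19.89 / 2.6453 hr
Speed = 7.5189 km/h

7.9799 min/km, 7.5189 km/h


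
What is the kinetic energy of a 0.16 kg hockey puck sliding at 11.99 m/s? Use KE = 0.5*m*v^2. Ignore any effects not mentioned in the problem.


KE = 0.5 * m * v^2
KE = 0.5 * 0.16 * 11.99^2
KE = 0.5 * 0.16 * 143.7601 = 11.5008 J

11.5008 J


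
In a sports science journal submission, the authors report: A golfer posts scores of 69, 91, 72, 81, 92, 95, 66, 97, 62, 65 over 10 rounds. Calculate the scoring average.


Average = sum / n
Sum = 790
Average = 790 / 10 = 79

79


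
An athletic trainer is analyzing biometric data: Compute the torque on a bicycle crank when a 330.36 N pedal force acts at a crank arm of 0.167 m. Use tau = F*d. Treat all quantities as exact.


tau = F * d
tau = 330.36 * 0.167
tau = 55.1701 N*m

55.1701 N*m


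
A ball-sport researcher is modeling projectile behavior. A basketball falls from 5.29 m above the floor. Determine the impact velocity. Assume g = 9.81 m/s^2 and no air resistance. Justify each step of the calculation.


v = sqrt(2 * g * h)
v = sqrt(2 * 9.81 * 5.29)
v = sqrt(103.7898) = 10.1877 m/s

10.1877 m/s


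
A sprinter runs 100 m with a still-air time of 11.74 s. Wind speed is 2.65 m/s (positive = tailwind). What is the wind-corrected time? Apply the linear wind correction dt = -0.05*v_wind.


dt = -0.05 * v_wind = -0.05 * 2.65 = -0.1325 s
t_corrected = t_still + dt = 11.74 + (-0.1325)
t_corrected = 11.6075 s

11.6075 s


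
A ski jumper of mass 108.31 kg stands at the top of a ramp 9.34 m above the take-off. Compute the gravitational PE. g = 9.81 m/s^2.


PE = m * g * h
PE = 108.31 * 9.81 * 9.34
PE = 1062.5211 * 9.34 = 9923.9471 J

9923.9471 J


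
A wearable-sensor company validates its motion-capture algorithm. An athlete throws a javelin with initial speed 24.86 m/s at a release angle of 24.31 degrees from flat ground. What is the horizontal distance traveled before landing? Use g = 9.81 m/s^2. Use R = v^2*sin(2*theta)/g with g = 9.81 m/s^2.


R = v^2 * sin(2*theta) / g
Convert angle to radians: theta = 24.31 deg = 0.4243 rad
sin(2*theta) = sin(0.8486) = 0.7503
R = 24.86^2 * 0.7503 / 9.81
R = 618.0196 * 0.7503 / 9.81 = 47.2707 m

47.2707 m


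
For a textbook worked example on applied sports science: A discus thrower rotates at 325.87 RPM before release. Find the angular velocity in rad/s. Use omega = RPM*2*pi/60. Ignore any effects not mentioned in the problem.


omega = RPM * 2 * pi / 60
omega = 325.87 * 2 * 3.14159 / 60
omega = 2047.5016 / 60 = 34.125 rad/s

34.125 rad/s


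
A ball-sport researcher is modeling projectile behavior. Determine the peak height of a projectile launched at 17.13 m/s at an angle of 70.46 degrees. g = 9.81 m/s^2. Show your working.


H = (v*sin(theta))^2 / (2*g)
vy = v*sin(theta) = 17.13 * sin(70.46 deg) = 16.1435 m/s
H = vy^2 / (2*g) = 260.6111 / (2*9.81)
H = 260.6111 / 19.62 = 13.2829 m

13.2829 m


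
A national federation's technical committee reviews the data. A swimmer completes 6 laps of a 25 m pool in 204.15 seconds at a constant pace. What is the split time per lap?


Split time = total_time / n_laps = 204.15 / 6
Split time = 34.025 s per lap

34.025 s


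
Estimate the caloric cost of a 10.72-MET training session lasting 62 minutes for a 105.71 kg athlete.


kcal = MET * mass * time_hr
Convert time: 62 min = 1.0333 hr
kcal = 10.72 * 105.71 * 1.0333
kcal = 1170.9849 kcal

1170.9849 kcal


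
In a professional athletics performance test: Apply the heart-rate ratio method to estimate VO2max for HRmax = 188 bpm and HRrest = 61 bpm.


VO2max = 15.3 * HRmax / HRrest
VO2max = 15.3 * 188 / 61
VO2max = 2876.4 / 61 = 47.1541 mL/kg/min

47.1541 mL/kg/min


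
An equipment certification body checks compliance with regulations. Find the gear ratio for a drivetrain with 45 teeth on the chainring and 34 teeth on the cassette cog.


GR = front_teeth / rear_teeth
GR = 45 / 34
GR = 1.3235

1.3235


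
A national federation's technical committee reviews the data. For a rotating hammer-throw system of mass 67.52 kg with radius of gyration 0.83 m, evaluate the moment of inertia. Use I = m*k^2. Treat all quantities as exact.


I = m * k^2
I = 67.52 * 0.83^2
I = 67.52 * 0.6889 = 46.5145 kg*m^2

46.5145 kg*m^2


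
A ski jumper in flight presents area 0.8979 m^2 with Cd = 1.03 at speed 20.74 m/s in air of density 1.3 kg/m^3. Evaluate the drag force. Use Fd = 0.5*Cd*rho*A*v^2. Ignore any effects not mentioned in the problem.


Fd = 0.5 * Cd * rho * A * v^2
Fd = 0.5 * 1.03 * 1.3 * 0.8979 * 20.74^2
v^2 = 430.1476
Fd = 0.5 * 1.03 * 1.3 * 0.8979 * 430.1476 = 258.5807 N

258.5807 N


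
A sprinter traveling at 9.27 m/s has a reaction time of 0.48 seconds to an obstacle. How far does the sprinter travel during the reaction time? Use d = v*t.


d = v * t
d = 9.27 * 0.48
d = 4.4496 m

4.4496 m


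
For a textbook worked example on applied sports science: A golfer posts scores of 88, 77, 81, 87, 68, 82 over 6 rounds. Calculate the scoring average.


Average = sum / n
Sum = 483
Average = 483 / 6 = 80.5

80.5


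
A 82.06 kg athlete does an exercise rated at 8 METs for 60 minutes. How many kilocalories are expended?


kcal = MET * mass * time_hr
Convert time: 60 min = 1 hr
kcal = 8 * 82.06 * 1
kcal = 656.48 kcal

656.48 kcal


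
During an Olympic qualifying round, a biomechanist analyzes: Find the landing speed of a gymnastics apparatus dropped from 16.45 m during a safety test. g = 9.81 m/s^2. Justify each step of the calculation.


v = sqrt(2 * g * h)
v = sqrt(2 * 9.81 * 16.45)
v = sqrt(322.749) = 17.9652 m/s

17.9652 m/s


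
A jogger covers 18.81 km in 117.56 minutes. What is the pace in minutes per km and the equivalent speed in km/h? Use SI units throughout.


Pace = time / distance = 117.56 min / 18.81 km = 6.2499 min/km
Speed = distance / time_in_hours = 18.81 / 1.9593 hr
Speed = 9.6002 km/h

6.2499 min/km, 9.6002 km/h


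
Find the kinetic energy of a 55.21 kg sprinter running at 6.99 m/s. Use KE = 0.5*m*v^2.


KE = 0.5 * m * v^2
KE = 0.5 * 55.21 * 6.99^2
KE = 0.5 * 55.21 * 48.8601 = 1348.7831 J

1348.7831 J


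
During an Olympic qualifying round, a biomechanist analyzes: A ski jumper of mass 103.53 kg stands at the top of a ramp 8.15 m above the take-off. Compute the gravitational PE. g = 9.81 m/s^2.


PE = m * g * h
PE = 103.53 * 9.81 * 8.15
PE = 1015.6293 * 8.15 = 8277.3788 J

8277.3788 J


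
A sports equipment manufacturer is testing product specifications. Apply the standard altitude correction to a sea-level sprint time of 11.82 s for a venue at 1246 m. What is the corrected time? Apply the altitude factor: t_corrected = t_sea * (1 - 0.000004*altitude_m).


Correction factor = 1 - 0.000004 * 1246 = 0.995016
t_corrected = t_sea * factor = 11.82 * 0.995016
t_corrected = 11.7611 s

11.7611 s


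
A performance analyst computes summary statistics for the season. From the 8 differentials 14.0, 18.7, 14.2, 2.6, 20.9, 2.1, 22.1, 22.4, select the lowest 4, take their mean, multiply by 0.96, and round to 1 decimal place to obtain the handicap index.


All differentials: 14.0, 18.7, 14.2, 2.6, 20.9, 2.1, 22.1, 22.4
Sorted: 2.1, 2.6, 14.0, 14.2, 18.7, 20.9, 22.1, 22.4
Best 4: 2.1, 2.6, 14.0, 14.2
Average of best = 32.9 / 4 = 8.225
Raw index = 8.225 * 0.96 = 7.896
Handicap index = round(7.896, 1) = 7.9

7.9


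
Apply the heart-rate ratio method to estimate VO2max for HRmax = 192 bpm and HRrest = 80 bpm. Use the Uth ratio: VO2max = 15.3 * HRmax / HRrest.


VO2max = 15.3 * HRmax / HRrest
VO2max = 15.3 * 192 / 80
VO2max = 2937.6 / 80 = 36.72 mL/kg/min

36.72 mL/kg/min


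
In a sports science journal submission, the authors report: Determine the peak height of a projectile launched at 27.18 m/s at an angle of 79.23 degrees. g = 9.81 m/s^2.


H = (v*sin(theta))^2 / (2*g)
vy = v*sin(theta) = 27.18 * sin(79.23 deg) = 26.7012 m/s
H = vy^2 / (2*g) = 712.9557 / (2*9.81)
H = 712.9557 / 19.62 = 36.3382 m

36.3382 m


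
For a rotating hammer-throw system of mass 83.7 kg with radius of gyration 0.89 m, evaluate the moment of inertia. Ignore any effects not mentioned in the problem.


I = m * k^2
I = 83.7 * 0.89^2
I = 83.7 * 0.7921 = 66.2988 kg*m^2

66.2988 kg*m^2


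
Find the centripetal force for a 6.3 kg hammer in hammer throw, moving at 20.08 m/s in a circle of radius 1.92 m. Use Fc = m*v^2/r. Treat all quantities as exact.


Fc = m * v^2 / r
v^2 = 20.08^2 = 403.2064
Fc = 6.3 * 403.2064 / 1.92
Fc = 2540.2003 / 1.92 = 1323.021 N

1323.021 N


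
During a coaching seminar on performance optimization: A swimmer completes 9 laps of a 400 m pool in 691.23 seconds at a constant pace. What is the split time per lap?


Split time = total_time / n_laps = 691.23 / 9
Split time = 76.8033 s per lap

76.8033 s


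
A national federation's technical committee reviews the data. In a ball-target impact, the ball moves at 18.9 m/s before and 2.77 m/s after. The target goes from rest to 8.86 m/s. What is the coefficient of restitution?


e = (v2_after - v1_after) / (v1_before - v2_before)
Numerator = 8.86 - 2.77 = 6.09
Denominator = 18.9 - 0 = 18.9
e = 6.09 / 18.9 = 0.3222

0.3222


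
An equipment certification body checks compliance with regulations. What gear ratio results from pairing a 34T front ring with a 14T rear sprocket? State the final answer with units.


GR = front_teeth / rear_teeth
GR = 34 / 14
GR = 2.4286

2.4286


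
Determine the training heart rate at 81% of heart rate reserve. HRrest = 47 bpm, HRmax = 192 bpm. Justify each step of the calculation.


Target = HRrest + pct*(HRmax - HRrest)
Heart rate reserve = HRmax - HRrest = 192 - 47 = 145 bpm
Fraction = 81% = 0.81
Target = 47 + 0.81 * 145
Target = 47 + 117.45 = 164.45 bpm

164.45 bpm


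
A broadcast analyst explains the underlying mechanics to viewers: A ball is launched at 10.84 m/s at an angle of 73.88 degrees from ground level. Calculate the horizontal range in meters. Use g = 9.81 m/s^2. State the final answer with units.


R = v^2 * sin(2*theta) / g
Convert angle to radians: theta = 73.88 deg = 1.2894 rad
sin(2*theta) = sin(2.5789) = 0.5335
R = 10.84^2 * 0.5335 / 9.81
R = 117.5056 * 0.5335 / 9.81 = 6.3899 m

6.3899 m


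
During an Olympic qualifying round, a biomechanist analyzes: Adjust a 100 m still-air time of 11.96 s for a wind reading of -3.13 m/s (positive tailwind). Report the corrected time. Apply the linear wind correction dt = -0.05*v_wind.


dt = -0.05 * v_wind = -0.05 * -3.13 = 0.1565 s
t_corrected = t_still + dt = 11.96 + (0.1565)
t_corrected = 12.1165 s

12.1165 s


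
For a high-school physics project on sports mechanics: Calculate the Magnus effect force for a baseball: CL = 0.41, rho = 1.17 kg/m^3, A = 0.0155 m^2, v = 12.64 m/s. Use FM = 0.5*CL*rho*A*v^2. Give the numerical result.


FM = 0.5 * CL * rho * A * v^2
FM = 0.5 * 0.41 * 1.17 * 0.0155 * 12.64^2
v^2 = 159.7696
FM = 0.5 * 0.41 * 1.17 * 0.0155 * 159.7696 = 0.594 N

0.594 N


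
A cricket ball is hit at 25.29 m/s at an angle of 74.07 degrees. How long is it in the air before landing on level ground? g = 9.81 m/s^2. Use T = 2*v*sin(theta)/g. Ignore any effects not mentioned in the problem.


T = 2*v*sin(theta)/g
sin(theta) = sin(74.07 deg) = 0.9616
T = 2*25.29*0.9616 / 9.81
T = 48.6376 / 9.81 = 4.958 s

4.958 s


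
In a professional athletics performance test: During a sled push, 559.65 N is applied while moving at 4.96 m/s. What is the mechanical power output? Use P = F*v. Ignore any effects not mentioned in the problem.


P = F * v
P = 559.65 * 4.96
P = 2775.864 W

2775.864 W


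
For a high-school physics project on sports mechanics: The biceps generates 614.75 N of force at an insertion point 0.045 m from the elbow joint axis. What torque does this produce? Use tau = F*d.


tau = F * d
tau = 614.75 * 0.045
tau = 27.6638 N*m

27.6638 N*m


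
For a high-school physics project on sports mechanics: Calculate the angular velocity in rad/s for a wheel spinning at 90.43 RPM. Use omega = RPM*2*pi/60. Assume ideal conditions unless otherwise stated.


omega = RPM * 2 * pi / 60
omega = 90.43 * 2 * 3.14159 / 60
omega = 568.1884 / 60 = 9.4698 rad/s

9.4698 rad/s
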